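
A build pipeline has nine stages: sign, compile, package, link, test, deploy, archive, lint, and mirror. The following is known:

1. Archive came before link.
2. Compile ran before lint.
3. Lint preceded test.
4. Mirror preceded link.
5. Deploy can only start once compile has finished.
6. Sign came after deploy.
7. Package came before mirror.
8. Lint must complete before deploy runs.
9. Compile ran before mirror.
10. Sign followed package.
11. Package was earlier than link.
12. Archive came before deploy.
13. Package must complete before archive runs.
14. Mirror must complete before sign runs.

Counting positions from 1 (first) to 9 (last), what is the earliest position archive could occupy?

2

Package must come before archive — 1 forced predecessor.
Nothing else is forced ahead of archive, so its earliest slot is position 1 + 1 = 2.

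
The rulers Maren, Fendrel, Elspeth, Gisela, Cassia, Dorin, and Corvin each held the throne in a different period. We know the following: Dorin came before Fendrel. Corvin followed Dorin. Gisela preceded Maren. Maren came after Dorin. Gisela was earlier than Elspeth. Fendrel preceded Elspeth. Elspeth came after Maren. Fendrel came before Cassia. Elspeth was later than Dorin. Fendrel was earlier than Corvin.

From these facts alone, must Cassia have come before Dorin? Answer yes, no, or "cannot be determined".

Tracing the constraints gives Dorin → Fendrel → Cassia, so Dorin must come before Cassia.
That means Cassia cannot be before Dorin.

no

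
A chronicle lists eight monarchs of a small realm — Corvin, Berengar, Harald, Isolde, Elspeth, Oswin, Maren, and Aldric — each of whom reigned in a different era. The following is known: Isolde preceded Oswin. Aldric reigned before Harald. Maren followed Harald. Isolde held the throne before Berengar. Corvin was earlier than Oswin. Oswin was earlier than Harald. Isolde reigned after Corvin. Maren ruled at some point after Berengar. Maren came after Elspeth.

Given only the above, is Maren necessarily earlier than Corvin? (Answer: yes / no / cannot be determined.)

Tracing the constraints gives Corvin → Isolde → Berengar → Maren, so Corvin must come before Maren.
That means Maren cannot be before Corvin.

no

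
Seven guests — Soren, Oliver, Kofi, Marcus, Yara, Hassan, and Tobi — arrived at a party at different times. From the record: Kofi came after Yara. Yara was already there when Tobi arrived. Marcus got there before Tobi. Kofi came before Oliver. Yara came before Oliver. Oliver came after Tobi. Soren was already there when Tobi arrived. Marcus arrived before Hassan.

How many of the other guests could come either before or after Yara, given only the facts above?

3

Forced after Yara: Kofi, Oliver, and Tobi.
That leaves Hassan, Marcus, and Soren with no forced order relative to Yara — 3.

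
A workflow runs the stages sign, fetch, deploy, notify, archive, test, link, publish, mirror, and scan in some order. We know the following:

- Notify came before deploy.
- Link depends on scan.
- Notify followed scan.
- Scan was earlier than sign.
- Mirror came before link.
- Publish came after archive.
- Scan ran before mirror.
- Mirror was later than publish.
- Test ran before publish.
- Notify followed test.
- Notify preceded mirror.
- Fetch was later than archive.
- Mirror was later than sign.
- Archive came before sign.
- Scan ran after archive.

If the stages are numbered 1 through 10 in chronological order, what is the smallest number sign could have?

Archive and scan must both come before sign — 2 forced predecessors.
Nothing else is forced ahead of sign, so its earliest slot is position 2 + 1 = 3.

3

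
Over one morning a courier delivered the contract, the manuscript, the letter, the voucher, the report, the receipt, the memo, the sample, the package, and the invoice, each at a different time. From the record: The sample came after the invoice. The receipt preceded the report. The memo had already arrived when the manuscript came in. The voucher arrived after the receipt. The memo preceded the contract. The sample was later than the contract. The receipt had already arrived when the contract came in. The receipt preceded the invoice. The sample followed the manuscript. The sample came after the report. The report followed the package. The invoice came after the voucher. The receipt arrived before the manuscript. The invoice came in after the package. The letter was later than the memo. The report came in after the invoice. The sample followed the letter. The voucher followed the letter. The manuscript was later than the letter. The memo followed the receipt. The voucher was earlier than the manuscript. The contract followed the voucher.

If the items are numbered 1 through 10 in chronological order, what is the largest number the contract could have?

9

The contract must come before the sample — 1 item forced after it.
Everything else can be placed before the contract in some valid order, so the contract can sit as late as position 10 − 1 = 9.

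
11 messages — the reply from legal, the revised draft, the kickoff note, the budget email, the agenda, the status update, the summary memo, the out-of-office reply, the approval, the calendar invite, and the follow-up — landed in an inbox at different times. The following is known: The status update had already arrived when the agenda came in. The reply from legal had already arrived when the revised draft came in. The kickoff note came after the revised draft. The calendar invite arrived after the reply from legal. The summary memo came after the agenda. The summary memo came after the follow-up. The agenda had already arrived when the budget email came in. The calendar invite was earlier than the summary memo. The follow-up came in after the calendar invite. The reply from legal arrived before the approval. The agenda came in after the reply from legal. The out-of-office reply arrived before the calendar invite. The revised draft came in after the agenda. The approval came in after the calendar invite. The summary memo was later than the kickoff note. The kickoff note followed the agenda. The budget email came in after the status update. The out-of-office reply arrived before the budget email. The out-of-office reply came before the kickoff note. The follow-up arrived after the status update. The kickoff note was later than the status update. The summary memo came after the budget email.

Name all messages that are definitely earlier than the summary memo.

the agenda, the budget email, the calendar invite, the follow-up, the kickoff note, the out-of-office reply, the reply from legal, the revised draft, the status update

Directly stated before the summary memo: the agenda, the budget email, the calendar invite, the follow-up, and the kickoff note.
The out-of-office reply reaches the summary memo via the out-of-office reply → the kickoff note → the summary memo.
The reply from legal reaches the summary memo via the reply from legal → the agenda → the summary memo.
The revised draft reaches the summary memo via the revised draft → the kickoff note → the summary memo.
Likewise the status update reaches the summary memo by chaining the stated constraints.
No chain forces the approval ahead of the summary memo.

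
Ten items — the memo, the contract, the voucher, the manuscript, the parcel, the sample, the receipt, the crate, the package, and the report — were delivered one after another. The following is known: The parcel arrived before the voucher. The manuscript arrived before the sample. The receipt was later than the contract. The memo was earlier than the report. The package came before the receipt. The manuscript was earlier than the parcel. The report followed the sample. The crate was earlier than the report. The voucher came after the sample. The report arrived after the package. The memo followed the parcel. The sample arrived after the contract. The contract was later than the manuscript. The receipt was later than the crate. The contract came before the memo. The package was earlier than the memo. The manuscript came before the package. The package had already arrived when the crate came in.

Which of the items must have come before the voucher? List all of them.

the contract, the manuscript, the parcel, the sample

Directly stated before the voucher: the parcel and the sample.
The contract reaches the voucher via the contract → the sample → the voucher.
The manuscript reaches the voucher via the manuscript → the parcel → the voucher.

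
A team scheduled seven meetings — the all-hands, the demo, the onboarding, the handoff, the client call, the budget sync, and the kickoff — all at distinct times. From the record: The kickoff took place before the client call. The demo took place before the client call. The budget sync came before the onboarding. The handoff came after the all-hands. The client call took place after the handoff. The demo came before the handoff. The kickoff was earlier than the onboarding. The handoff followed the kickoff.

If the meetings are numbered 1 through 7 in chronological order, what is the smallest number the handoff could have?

4

The all-hands, the demo, and the kickoff must all come before the handoff — 3 forced predecessors.
Nothing else is forced ahead of the handoff, so its earliest slot is position 3 + 1 = 4.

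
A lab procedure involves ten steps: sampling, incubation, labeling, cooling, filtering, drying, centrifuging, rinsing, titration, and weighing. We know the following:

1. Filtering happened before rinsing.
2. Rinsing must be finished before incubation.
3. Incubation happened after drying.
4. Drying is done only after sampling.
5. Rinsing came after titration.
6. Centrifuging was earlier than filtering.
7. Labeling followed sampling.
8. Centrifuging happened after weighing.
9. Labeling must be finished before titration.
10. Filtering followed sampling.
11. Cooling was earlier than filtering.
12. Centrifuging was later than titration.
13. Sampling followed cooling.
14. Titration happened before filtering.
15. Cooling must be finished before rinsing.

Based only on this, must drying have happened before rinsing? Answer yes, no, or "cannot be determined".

No chain of stated constraints runs from drying to rinsing, and none runs from rinsing to drying either.
So the relative order of drying and rinsing is not fixed by the given facts.

cannot be determined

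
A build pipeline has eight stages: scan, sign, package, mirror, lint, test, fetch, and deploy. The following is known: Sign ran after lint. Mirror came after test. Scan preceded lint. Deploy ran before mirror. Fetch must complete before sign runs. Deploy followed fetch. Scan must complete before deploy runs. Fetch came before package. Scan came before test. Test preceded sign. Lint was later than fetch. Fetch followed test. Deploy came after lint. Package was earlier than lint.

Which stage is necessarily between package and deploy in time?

Tracing the constraints gives package → lint → deploy, so lint sits after package and before deploy.
No other stage is forced both after package and before deploy.

lint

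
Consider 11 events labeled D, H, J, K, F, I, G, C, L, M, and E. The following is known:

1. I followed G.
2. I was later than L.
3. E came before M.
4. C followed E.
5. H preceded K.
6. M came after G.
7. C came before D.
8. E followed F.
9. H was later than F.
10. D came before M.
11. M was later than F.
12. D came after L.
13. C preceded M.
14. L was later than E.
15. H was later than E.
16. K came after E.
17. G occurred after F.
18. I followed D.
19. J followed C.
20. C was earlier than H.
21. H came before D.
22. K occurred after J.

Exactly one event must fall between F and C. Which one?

E

Tracing the constraints gives F → E → C, so E sits after F and before C.
No other event is forced both after F and before C.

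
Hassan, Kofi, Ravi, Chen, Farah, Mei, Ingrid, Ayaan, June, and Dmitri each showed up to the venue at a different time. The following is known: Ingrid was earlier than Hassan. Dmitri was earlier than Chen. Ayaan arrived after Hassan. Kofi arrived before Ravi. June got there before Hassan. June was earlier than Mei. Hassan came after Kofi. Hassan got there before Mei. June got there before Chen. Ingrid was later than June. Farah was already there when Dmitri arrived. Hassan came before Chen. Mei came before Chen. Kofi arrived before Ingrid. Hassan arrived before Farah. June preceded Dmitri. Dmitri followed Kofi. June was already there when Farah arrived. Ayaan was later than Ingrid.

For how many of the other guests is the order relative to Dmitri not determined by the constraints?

Forced before Dmitri: Farah, Hassan, Ingrid, June, and Kofi; forced after Dmitri: Chen.
That leaves Ayaan, Mei, and Ravi with no forced order relative to Dmitri — 3.

3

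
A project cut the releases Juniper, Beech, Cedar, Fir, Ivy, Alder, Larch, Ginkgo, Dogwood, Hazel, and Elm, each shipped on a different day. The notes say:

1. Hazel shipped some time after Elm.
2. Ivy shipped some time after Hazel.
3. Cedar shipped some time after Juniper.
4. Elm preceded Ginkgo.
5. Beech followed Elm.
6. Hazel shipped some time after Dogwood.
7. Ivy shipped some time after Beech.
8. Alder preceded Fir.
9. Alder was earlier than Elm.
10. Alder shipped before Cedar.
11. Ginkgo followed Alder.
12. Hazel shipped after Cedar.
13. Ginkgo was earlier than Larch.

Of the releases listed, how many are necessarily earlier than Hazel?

Directly stated before Hazel: Cedar, Dogwood, and Elm.
Alder reaches Hazel via Alder → Cedar → Hazel.
Juniper reaches Hazel via Juniper → Cedar → Hazel.
That's Alder, Cedar, Dogwood, Elm, and Juniper — 5 in all.

5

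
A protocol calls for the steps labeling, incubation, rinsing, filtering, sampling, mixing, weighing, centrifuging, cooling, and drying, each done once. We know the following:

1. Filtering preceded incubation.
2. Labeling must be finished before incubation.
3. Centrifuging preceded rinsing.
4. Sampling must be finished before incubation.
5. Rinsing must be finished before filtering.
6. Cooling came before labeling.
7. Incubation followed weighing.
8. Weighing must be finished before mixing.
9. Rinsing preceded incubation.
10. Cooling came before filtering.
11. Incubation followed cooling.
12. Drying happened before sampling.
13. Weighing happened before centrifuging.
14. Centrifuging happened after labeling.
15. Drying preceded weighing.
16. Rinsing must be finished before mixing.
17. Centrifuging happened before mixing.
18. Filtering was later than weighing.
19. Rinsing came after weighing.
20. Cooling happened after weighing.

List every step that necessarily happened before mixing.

centrifuging, cooling, drying, labeling, rinsing, weighing

Directly stated before mixing: centrifuging, rinsing, and weighing.
Cooling reaches mixing via cooling → labeling → centrifuging → mixing.
Drying reaches mixing via drying → weighing → mixing.
Labeling reaches mixing via labeling → centrifuging → mixing.
No chain forces incubation (or any of the others) ahead of mixing.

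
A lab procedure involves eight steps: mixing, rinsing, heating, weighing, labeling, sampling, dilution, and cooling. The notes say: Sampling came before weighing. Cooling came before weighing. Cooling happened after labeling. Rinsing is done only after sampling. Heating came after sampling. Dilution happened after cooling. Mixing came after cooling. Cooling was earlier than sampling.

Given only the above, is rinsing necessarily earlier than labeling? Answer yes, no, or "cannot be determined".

Tracing the constraints gives labeling → cooling → sampling → rinsing, so labeling must come before rinsing.
That means rinsing cannot be before labeling.

no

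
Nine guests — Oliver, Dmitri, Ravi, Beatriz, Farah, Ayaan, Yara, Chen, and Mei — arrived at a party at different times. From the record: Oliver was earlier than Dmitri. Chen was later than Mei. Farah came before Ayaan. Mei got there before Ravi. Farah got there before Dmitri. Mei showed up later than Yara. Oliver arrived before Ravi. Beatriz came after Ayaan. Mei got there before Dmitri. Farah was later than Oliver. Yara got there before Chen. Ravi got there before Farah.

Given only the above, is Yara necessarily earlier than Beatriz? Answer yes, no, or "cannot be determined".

yes

Chain the constraints: Yara → Mei → Ravi → Farah → Ayaan → Beatriz. Each link is directly stated, so Yara comes before Beatriz.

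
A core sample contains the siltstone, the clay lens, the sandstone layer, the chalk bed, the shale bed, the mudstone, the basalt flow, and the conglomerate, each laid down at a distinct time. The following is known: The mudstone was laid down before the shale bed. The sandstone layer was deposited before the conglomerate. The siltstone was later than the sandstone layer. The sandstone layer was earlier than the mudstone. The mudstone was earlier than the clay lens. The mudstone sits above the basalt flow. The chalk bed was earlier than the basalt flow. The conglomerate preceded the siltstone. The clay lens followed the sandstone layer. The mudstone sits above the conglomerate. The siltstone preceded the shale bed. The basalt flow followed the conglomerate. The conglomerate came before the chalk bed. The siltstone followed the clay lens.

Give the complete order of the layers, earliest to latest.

The constraints fix every adjacent pair, so only one ordering works:
the sandstone layer → the conglomerate → the chalk bed → the basalt flow → the mudstone → the clay lens → the siltstone → the shale bed.

the sandstone layer, the conglomerate, the chalk bed, the basalt flow, the mudstone, the clay lens, the siltstone, the shale bed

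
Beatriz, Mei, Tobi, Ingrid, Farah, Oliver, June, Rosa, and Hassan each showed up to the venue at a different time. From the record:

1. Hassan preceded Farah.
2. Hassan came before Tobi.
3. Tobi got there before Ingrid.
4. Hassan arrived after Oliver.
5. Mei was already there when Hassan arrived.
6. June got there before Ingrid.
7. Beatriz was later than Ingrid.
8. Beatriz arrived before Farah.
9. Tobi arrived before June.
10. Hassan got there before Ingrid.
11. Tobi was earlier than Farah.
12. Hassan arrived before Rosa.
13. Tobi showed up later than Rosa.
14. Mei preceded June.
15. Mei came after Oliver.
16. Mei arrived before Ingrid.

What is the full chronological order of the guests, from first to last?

Oliver, Mei, Hassan, Rosa, Tobi, June, Ingrid, Beatriz, Farah

The constraints fix every adjacent pair, so only one ordering works:
Oliver → Mei → Hassan → Rosa → Tobi → June → Ingrid → Beatriz → Farah.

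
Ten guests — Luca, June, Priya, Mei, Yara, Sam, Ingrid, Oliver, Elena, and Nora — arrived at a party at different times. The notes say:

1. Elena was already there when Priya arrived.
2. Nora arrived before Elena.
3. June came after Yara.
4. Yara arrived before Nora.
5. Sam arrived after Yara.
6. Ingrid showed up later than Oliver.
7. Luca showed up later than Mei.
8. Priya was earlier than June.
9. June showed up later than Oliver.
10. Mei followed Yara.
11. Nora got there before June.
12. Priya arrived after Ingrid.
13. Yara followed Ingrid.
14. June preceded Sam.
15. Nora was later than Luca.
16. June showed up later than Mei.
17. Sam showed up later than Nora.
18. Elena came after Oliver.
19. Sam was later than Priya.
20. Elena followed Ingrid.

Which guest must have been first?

Oliver has a chain of constraints placing them before every other guest, so Oliver must be first.

Oliver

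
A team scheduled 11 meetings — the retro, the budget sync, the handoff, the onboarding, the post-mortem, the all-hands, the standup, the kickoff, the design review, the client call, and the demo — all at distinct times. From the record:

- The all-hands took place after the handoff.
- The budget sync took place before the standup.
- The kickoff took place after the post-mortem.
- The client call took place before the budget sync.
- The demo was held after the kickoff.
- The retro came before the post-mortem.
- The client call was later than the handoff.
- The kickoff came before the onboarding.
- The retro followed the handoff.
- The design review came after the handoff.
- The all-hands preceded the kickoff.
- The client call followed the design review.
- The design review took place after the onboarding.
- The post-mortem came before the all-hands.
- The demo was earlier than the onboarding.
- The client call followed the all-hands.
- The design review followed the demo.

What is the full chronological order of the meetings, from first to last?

the handoff, the retro, the post-mortem, the all-hands, the kickoff, the demo, the onboarding, the design review, the client call, the budget sync, the standup

The constraints fix every adjacent pair, so only one ordering works:
the handoff → the retro → the post-mortem → the all-hands → the kickoff → the demo → the onboarding → the design review → the client call → the budget sync → the standup.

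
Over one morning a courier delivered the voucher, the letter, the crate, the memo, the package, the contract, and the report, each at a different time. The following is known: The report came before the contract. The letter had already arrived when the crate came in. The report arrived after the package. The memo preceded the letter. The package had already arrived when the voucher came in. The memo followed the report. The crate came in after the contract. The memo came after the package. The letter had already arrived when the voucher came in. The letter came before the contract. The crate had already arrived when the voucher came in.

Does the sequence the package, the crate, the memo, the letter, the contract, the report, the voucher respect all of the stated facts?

The constraints require the report before the contract, but in the proposed sequence the contract appears ahead of the report. That one violation is enough.

no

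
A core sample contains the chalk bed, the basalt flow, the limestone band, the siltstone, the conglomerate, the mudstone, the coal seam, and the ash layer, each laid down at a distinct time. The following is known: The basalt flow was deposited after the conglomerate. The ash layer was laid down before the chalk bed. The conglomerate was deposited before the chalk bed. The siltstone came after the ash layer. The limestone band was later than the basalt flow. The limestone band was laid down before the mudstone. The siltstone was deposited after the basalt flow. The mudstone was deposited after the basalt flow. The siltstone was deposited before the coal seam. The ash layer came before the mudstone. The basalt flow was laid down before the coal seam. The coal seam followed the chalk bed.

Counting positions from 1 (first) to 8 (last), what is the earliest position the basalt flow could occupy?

The conglomerate must come before the basalt flow — 1 forced predecessor.
Nothing else is forced ahead of the basalt flow, so its earliest slot is position 1 + 1 = 2.

2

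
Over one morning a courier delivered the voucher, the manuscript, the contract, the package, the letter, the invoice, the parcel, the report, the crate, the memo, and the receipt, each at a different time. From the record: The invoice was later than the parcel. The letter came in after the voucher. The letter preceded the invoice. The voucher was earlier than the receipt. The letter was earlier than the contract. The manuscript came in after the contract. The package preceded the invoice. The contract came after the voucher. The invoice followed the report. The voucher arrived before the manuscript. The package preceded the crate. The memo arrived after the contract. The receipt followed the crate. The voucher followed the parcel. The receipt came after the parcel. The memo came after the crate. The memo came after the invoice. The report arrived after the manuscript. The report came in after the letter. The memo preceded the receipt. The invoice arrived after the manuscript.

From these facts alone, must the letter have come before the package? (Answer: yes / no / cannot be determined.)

cannot be determined

No chain of stated constraints runs from the letter to the package, and none runs from the package to the letter either.
So the relative order of the letter and the package is not fixed by the given facts.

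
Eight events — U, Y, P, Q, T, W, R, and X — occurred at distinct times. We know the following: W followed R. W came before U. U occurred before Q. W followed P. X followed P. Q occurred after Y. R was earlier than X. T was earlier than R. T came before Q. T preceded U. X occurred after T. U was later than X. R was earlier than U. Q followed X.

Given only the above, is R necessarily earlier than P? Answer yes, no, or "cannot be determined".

No chain of stated constraints runs from R to P, and none runs from P to R either.
So the relative order of R and P is not fixed by the given facts.

cannot be determined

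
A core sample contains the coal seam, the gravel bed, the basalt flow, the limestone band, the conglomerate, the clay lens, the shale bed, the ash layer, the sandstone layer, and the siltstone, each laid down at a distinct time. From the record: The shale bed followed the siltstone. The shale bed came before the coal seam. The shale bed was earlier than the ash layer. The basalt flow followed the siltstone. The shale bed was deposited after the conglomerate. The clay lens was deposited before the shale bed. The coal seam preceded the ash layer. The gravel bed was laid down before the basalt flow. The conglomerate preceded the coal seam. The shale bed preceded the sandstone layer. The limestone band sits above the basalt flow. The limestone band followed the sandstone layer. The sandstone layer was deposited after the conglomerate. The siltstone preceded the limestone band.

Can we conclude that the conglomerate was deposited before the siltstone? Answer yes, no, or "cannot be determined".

cannot be determined

No chain of stated constraints runs from the conglomerate to the siltstone, and none runs from the siltstone to the conglomerate either.
So the relative order of the conglomerate and the siltstone is not fixed by the given facts.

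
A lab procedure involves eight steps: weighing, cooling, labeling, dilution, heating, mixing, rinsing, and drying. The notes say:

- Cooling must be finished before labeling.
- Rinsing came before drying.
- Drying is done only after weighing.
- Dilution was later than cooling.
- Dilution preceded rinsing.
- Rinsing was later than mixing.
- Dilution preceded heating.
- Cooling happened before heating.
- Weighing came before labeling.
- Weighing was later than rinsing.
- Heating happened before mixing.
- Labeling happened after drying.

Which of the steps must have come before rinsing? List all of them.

Directly stated before rinsing: dilution and mixing.
Cooling reaches rinsing via cooling → dilution → rinsing.
Heating reaches rinsing via heating → mixing → rinsing.
No chain forces weighing (or any of the others) ahead of rinsing.

cooling, dilution, heating, mixing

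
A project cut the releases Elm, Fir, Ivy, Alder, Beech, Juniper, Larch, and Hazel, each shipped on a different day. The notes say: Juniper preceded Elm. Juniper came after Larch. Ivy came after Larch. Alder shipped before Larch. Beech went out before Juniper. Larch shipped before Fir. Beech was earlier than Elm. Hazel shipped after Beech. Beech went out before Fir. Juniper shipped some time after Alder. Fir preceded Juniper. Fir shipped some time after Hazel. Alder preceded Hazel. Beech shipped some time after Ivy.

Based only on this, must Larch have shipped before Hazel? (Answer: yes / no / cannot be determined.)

Chain the constraints: Larch → Ivy → Beech → Hazel. Each link is directly stated, so Larch comes before Hazel.

yes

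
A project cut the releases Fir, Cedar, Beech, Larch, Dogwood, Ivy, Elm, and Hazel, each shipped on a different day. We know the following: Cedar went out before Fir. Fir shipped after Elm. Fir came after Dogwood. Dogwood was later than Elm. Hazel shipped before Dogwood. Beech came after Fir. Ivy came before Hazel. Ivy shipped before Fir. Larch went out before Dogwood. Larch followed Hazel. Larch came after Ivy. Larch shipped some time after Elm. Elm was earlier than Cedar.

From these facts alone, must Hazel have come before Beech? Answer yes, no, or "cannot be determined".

Chain the constraints: Hazel → Dogwood → Fir → Beech. Each link is directly stated, so Hazel comes before Beech.

yes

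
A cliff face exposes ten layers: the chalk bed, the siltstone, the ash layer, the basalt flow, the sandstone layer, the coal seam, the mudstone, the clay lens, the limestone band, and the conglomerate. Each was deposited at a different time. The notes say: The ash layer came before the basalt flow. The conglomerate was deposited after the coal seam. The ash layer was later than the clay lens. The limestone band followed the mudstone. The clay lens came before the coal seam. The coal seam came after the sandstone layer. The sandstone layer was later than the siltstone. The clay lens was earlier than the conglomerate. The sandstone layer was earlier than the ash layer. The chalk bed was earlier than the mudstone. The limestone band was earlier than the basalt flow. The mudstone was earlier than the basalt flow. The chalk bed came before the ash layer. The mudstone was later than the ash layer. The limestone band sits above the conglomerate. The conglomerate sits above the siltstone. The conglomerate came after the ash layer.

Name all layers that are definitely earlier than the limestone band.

the ash layer, the chalk bed, the clay lens, the coal seam, the conglomerate, the mudstone, the sandstone layer, the siltstone

Directly stated before the limestone band: the conglomerate and the mudstone.
The ash layer reaches the limestone band via the ash layer → the conglomerate → the limestone band.
The chalk bed reaches the limestone band via the chalk bed → the mudstone → the limestone band.
The clay lens reaches the limestone band via the clay lens → the conglomerate → the limestone band.
Likewise the coal seam, the sandstone layer, and the siltstone each reach the limestone band by chaining the stated constraints.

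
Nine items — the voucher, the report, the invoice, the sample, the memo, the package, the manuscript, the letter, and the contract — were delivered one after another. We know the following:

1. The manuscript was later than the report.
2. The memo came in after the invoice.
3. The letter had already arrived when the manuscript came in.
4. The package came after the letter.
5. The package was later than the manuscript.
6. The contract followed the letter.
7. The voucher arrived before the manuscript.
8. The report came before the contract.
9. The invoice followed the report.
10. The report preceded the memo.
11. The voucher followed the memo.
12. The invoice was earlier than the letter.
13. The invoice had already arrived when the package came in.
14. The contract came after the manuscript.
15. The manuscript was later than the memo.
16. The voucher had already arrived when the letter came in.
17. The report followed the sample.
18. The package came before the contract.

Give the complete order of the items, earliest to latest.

the sample, the report, the invoice, the memo, the voucher, the letter, the manuscript, the package, the contract

The constraints fix every adjacent pair, so only one ordering works:
the sample → the report → the invoice → the memo → the voucher → the letter → the manuscript → the package → the contract.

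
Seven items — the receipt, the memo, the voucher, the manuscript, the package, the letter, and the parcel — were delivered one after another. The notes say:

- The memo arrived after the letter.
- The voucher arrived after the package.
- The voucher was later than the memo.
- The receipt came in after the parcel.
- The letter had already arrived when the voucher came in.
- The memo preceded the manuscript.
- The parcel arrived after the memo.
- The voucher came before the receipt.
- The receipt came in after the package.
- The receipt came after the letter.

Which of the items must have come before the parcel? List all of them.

Directly stated before the parcel: the memo.
The letter reaches the parcel via the letter → the memo → the parcel.

the letter, the memo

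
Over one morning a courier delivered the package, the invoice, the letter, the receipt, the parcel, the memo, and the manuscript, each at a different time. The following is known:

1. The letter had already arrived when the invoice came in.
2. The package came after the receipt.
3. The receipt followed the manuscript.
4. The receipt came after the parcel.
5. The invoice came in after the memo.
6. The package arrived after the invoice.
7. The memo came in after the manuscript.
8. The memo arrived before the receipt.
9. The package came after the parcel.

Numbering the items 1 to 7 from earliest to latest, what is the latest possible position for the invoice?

The invoice must come before the package — 1 item forced after it.
Everything else can be placed before the invoice in some valid order, so the invoice can sit as late as position 7 − 1 = 6.

6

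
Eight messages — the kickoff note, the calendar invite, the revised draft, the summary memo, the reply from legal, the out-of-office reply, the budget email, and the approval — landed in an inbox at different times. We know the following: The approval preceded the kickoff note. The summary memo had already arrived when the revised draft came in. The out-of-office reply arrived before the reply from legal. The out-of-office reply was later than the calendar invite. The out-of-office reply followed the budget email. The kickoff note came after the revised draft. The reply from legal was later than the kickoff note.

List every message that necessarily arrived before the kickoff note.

Directly stated before the kickoff note: the approval and the revised draft.
The summary memo reaches the kickoff note via the summary memo → the revised draft → the kickoff note.

the approval, the revised draft, the summary memo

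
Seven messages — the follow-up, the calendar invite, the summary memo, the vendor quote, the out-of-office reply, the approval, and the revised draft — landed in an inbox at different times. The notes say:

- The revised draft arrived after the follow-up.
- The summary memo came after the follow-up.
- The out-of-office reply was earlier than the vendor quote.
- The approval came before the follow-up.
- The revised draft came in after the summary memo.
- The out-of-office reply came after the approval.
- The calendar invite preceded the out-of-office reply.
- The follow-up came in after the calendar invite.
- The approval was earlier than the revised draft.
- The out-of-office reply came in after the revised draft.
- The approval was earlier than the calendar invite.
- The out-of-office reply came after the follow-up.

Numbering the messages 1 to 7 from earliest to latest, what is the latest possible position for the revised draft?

The revised draft must come before the out-of-office reply and the vendor quote — 2 messages forced after it.
Everything else can be placed before the revised draft in some valid order, so the revised draft can sit as late as position 7 − 2 = 5.

5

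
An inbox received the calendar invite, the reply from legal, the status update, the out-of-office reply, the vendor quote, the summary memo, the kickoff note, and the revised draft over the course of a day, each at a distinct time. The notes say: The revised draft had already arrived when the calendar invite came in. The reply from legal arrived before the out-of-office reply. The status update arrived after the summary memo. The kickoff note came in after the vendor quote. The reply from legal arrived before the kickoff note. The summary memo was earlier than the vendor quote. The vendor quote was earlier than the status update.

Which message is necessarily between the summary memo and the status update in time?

Tracing the constraints gives the summary memo → the vendor quote → the status update, so the vendor quote sits after the summary memo and before the status update.
No other message is forced both after the summary memo and before the status update.

the vendor quote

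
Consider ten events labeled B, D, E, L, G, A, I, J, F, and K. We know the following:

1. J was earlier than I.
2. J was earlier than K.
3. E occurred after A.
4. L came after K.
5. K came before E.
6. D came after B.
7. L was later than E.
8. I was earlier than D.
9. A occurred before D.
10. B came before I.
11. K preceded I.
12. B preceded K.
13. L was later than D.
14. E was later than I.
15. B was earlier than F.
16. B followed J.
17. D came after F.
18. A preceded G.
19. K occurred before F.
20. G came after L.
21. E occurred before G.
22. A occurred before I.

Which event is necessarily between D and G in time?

L

Tracing the constraints gives D → L → G, so L sits after D and before G.
No other event is forced both after D and before G.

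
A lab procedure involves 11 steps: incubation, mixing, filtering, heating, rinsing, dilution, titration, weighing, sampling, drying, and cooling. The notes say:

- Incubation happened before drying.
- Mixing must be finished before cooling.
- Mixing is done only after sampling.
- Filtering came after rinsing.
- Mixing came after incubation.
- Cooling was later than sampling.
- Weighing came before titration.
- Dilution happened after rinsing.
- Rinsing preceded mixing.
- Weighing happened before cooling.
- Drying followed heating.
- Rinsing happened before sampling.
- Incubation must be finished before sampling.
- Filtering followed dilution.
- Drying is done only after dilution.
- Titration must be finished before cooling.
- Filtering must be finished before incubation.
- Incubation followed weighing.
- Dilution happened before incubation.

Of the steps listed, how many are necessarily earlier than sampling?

5

Directly stated before sampling: incubation and rinsing.
Dilution reaches sampling via dilution → incubation → sampling.
Filtering reaches sampling via filtering → incubation → sampling.
Weighing reaches sampling via weighing → incubation → sampling.
No chain forces drying (or any of the others) ahead of sampling.
That's dilution, filtering, incubation, rinsing, and weighing — 5 in all.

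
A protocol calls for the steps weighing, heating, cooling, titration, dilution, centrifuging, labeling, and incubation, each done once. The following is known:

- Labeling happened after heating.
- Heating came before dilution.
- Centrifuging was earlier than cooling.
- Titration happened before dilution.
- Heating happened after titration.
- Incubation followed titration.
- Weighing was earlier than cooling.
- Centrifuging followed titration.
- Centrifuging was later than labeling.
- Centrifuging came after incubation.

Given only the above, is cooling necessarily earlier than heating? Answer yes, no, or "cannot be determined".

no

Tracing the constraints gives heating → labeling → centrifuging → cooling, so heating must come before cooling.
That means cooling cannot be before heating.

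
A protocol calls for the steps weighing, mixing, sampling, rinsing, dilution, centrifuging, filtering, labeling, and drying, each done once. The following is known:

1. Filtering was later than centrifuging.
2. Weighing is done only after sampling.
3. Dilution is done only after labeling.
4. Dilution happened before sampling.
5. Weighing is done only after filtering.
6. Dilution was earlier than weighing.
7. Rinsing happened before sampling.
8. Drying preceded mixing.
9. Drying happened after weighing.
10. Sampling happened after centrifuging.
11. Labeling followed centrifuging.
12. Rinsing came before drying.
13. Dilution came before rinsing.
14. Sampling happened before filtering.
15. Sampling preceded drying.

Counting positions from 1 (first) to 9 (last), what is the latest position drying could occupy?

8

Drying must come before mixing — 1 step forced after it.
Everything else can be placed before drying in some valid order, so drying can sit as late as position 9 − 1 = 8.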